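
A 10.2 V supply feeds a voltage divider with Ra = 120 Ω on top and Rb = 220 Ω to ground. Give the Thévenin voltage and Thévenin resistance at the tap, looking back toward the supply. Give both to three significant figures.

V_th is the open-circuit tap voltage: 10.2 × 220/(120 + 220) = 6.60 V.
With the supply zeroed, Ra and Rb appear in parallel from the tap: R_th = Ra‖Rb = (120 × 220)/340.0 = 77.6 Ω.

V_th = 6.60 V, R_th = 77.6 Ω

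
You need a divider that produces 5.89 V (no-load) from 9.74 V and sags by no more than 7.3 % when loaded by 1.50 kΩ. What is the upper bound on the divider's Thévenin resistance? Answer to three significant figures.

R_th ≤ 118 Ω

Loading drop = R_th/(R_th + R_L) ≤ 0.0730, so R_th ≤ R_L · ε/(1−ε) = 1.50 kΩ × 0.0730/0.9270 = 118 Ω.
(Any R1, R2 with R2/(R1+R2) = 0.605 and R1‖R2 ≤ 118 Ω will meet the spec.)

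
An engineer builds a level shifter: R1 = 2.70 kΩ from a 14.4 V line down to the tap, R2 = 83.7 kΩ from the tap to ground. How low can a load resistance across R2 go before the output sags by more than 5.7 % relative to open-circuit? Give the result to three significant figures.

Output resistance R_th = R1‖R2 = (2.70 × 83.7)/86.40 = 2.616 kΩ.
The fractional drop is R_th/(R_th + R_L); requiring this ≤ 0.0570 gives R_L ≥ R_th(1/0.0570 − 1) = 2.616 × 16.54 = 43.3 kΩ.

R_L(min) ≈ 43.3 kΩ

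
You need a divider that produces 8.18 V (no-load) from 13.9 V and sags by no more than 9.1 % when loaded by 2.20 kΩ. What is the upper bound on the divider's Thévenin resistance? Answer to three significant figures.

Loading drop = R_th/(R_th + R_L) ≤ 0.0910, so R_th ≤ R_L · ε/(1−ε) = 2.20 kΩ × 0.0910/0.9090 = 220 Ω.

R_th ≤ 220 Ω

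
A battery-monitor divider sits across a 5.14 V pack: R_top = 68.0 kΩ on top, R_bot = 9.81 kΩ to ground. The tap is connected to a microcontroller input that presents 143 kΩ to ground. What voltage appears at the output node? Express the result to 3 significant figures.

V_out ≈ 0.611 V

The load sits in parallel with R_bot: R_bot‖R_L = (9.81 × 143) / (9.81 + 143) = 9.180 kΩ.
V_out = 5.14 × 9.180 / (68.0 + 9.180) = 5.14 × 9.180/77.18 = 0.611 V.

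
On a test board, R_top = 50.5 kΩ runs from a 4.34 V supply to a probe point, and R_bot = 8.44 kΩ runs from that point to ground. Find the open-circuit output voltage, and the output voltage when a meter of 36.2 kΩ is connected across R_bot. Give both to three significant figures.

Open-circuit: V = 4.34 × 8.44/(50.5 + 8.44) = 0.621 V.
With the load, R_bot becomes R_bot‖R_L = 6.844 kΩ, so V = 4.34 × 6.844/57.34 = 0.518 V.

Unloaded: 0.621 V; loaded: 0.518 V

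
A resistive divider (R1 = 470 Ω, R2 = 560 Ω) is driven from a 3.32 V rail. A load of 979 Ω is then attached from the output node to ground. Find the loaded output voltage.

The load sits in parallel with R2: R2‖R_L = (560 × 979) / (560 + 979) = 356.2 Ω.
V_out = 3.32 × 356.2 / (470 + 356.2) = 3.32 × 356.2/826.2 = 1.43 V.

V_out ≈ 1.43 V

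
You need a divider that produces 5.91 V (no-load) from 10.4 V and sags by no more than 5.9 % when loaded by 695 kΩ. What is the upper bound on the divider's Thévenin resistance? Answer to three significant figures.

Loading drop = R_th/(R_th + R_L) ≤ 0.0590, so R_th ≤ R_L · ε/(1−ε) = 695 kΩ × 0.0590/0.9410 = 43.6 kΩ.
(Any R1, R2 with R2/(R1+R2) = 0.568 and R1‖R2 ≤ 43.6 kΩ will meet the spec.)

R_th ≤ 43.6 kΩ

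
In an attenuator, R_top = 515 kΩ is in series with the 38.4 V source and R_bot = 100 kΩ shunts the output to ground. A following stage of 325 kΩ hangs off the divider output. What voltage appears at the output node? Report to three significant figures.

The load sits in parallel with R_bot: R_bot‖R_L = (100 × 325) / (100 + 325) = 76.47 kΩ.
V_out = 38.4 × 76.47 / (515 + 76.47) = 38.4 × 76.47/591.5 = 4.96 V.

V_out ≈ 4.96 V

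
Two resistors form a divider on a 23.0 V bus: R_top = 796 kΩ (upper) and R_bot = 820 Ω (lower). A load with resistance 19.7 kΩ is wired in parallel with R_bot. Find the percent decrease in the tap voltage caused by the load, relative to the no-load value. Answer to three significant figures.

3.99 %

The divider's output (Thévenin) resistance is R_top‖R_bot = 819.2 Ω.
Fractional drop under load = R_th/(R_th + R_L) = 819.2 / (819.2 + 19700) = 0.03992.
So the output falls by 3.99 %.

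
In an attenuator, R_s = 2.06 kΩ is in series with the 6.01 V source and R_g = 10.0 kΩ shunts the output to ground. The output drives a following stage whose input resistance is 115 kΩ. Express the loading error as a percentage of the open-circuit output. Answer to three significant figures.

The divider's output (Thévenin) resistance is R_s‖R_g = 1.708 kΩ.
Fractional drop under load = R_th/(R_th + R_L) = 1.708 / (1.708 + 115) = 0.01464.
So the output falls by 1.46 %.

1.46 %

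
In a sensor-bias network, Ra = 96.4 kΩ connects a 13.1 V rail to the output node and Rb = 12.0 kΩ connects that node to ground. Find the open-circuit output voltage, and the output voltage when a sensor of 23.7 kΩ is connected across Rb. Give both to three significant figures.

Unloaded: 1.45 V; loaded: 1.00 V

Open-circuit: V = 13.1 × 12.0/(96.4 + 12.0) = 1.45 V.
With the load, Rb becomes Rb‖R_L = 7.966 kΩ, so V = 13.1 × 7.966/104.4 = 1.00 V.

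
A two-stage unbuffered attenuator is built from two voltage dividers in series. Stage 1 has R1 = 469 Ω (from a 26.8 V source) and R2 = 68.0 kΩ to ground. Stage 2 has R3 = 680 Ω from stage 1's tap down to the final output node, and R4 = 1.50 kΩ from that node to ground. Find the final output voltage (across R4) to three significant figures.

V_out ≈ 15.1 V

Stage 2 presents R3+R4 = 2180 Ω as a load on stage 1's tap.
Stage 1's lower leg becomes R2‖(R3+R4) = 2112 Ω, so V_mid = 26.8 × 2112/2581 = 21.93 V.
Stage 2 is itself unloaded: V_out = V_mid × R4/(R3+R4) = 21.93 × 1500/2180 = 15.1 V.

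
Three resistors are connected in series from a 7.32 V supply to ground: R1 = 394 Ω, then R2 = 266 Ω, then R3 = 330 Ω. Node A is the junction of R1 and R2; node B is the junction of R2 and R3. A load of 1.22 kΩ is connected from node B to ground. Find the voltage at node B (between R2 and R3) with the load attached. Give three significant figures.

V ≈ 2.07 V

At node B, R3 is in parallel with the load: R3‖R_L = 259.7 Ω.
Below node A the resistance is R2 + (R3‖R_L) = 525.7 Ω, so V_A = 7.32 × 525.7/919.7 = 4.184 V.
Then V_B = V_A × (R3‖R_L)/(R2 + R3‖R_L) = 4.184 × 259.7/525.7 = 2.07 V.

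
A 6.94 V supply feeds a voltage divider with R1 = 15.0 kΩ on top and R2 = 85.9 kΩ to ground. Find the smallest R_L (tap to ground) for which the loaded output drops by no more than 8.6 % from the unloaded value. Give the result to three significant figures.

Output resistance R_th = R1‖R2 = (15.0 × 85.9)/100.9 = 12.77 kΩ.
The fractional drop is R_th/(R_th + R_L); requiring this ≤ 0.0860 gives R_L ≥ R_th(1/0.0860 − 1) = 12.77 × 10.63 = 136 kΩ.

R_L(min) ≈ 136 kΩ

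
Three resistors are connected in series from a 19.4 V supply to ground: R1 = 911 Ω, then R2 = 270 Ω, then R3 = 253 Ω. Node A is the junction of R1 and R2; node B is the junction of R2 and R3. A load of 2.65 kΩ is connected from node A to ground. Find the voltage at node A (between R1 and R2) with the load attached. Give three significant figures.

V ≈ 6.29 V

Below node A the series string R2+R3 = 523.0 Ω sits in parallel with the 2650 Ω load: 436.8 Ω.
V_A = 19.4 × 436.8/(911 + 436.8) = 6.29 V.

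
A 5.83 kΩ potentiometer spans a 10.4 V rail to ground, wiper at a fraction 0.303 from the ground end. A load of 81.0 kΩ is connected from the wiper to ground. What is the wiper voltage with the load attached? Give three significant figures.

The wiper splits the pot into (1−α)R = 4.064 kΩ above and αR = 1.766 kΩ below.
Lower section ‖ load = 1.729 kΩ.
V_wiper = 10.4 × 1.729/(4.064 + 1.729) = 3.10 V.

V ≈ 3.10 V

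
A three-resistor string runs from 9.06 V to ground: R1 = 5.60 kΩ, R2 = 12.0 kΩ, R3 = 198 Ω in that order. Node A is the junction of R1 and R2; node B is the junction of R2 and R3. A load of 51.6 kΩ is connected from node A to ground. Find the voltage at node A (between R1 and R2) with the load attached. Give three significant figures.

Below node A the series string R2+R3 = 12200 Ω sits in parallel with the 51600 Ω load: 9866 Ω.
V_A = 9.06 × 9866/(5600 + 9866) = 5.78 V.

V ≈ 5.78 V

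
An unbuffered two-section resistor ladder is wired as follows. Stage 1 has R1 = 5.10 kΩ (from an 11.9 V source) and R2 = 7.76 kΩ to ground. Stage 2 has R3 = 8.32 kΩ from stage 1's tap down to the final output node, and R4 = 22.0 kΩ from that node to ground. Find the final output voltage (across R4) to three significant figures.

V_out ≈ 4.73 V

Stage 2 presents R3+R4 = 30.32 kΩ as a load on stage 1's tap.
Stage 1's lower leg becomes R2‖(R3+R4) = 6.179 kΩ, so V_mid = 11.9 × 6.179/11.28 = 6.519 V.
Stage 2 is itself unloaded: V_out = V_mid × R4/(R3+R4) = 6.519 × 22.0/30.32 = 4.73 V.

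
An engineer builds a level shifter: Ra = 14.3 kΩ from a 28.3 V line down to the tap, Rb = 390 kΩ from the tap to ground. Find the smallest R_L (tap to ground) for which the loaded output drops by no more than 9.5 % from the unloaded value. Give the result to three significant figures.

Output resistance R_th = Ra‖Rb = (14.3 × 390)/404.3 = 13.79 kΩ.
The fractional drop is R_th/(R_th + R_L); requiring this ≤ 0.0950 gives R_L ≥ R_th(1/0.0950 − 1) = 13.79 × 9.526 = 131 kΩ.

R_L(min) ≈ 131 kΩ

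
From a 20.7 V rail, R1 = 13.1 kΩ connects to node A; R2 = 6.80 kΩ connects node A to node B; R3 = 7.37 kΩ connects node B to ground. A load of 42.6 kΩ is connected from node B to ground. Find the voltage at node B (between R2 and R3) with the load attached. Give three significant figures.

At node B, R3 is in parallel with the load: R3‖R_L = 6.283 kΩ.
Below node A the resistance is R2 + (R3‖R_L) = 13.08 kΩ, so V_A = 20.7 × 13.08/26.18 = 10.34 V.
Then V_B = V_A × (R3‖R_L)/(R2 + R3‖R_L) = 10.34 × 6.283/13.08 = 4.97 V.

V ≈ 4.97 V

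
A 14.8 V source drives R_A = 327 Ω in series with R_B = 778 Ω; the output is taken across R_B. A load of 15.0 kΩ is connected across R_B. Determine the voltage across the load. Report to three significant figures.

The load sits in parallel with R_B: R_B‖R_L = (778 × 15000) / (778 + 15000) = 739.6 Ω.
V_out = 14.8 × 739.6 / (327 + 739.6) = 14.8 × 739.6/1067 = 10.3 V.
(Unloaded it would have been 10.4 V.)

V_out ≈ 10.3 V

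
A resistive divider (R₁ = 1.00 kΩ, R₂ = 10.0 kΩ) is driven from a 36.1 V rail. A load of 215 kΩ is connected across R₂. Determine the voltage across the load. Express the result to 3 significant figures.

The load sits in parallel with R₂: R₂‖R_L = (10.0 × 215) / (10.0 + 215) = 9.556 kΩ.
V_out = 36.1 × 9.556 / (1.00 + 9.556) = 36.1 × 9.556/10.56 = 32.7 V.

V_out ≈ 32.7 V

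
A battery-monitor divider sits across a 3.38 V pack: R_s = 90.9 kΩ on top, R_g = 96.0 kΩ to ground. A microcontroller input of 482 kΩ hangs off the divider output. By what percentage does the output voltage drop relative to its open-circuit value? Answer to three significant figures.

Unloaded V = 3.38 × 96.0/186.9 = 1.7361 V.
Loaded: R_g‖R_L = 80.06 kΩ, giving V = 3.38 × 80.06/171.0 = 1.5828 V.
Drop = (1.7361 − 1.5828) / 1.7361 = 8.83 %.

8.83 %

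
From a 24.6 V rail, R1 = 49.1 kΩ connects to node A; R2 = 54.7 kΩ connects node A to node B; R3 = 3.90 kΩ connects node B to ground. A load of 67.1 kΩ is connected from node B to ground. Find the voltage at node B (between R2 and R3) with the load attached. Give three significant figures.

At node B, R3 is in parallel with the load: R3‖R_L = 3.686 kΩ.
Below node A the resistance is R2 + (R3‖R_L) = 58.39 kΩ, so V_A = 24.6 × 58.39/107.5 = 13.36 V.
Then V_B = V_A × (R3‖R_L)/(R2 + R3‖R_L) = 13.36 × 3.686/58.39 = 0.844 V.

V ≈ 0.844 V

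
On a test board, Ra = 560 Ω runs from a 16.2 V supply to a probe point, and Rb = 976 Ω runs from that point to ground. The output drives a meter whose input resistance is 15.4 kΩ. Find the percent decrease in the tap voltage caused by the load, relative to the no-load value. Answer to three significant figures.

2.26 %

The divider's output (Thévenin) resistance is Ra‖Rb = 355.8 Ω.
Fractional drop under load = R_th/(R_th + R_L) = 355.8 / (355.8 + 15400) = 0.02258.
So the output falls by 2.26 %.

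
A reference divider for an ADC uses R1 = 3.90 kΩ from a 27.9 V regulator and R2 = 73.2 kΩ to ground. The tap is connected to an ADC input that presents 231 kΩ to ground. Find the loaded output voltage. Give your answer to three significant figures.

V_out ≈ 26.1 V

The load sits in parallel with R2: R2‖R_L = (73.2 × 231) / (73.2 + 231) = 55.59 kΩ.
V_out = 27.9 × 55.59 / (3.90 + 55.59) = 27.9 × 55.59/59.49 = 26.1 V.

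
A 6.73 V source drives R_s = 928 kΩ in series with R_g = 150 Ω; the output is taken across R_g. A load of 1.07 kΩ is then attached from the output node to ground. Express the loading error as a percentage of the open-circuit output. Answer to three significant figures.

12.3 %

The divider's output (Thévenin) resistance is R_s‖R_g = 150.0 Ω.
Fractional drop under load = R_th/(R_th + R_L) = 150.0 / (150.0 + 1070) = 0.1229.
So the output falls by 12.3 %.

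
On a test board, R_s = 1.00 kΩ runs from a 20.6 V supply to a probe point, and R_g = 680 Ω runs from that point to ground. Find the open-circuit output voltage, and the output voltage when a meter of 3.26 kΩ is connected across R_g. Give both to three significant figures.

Unloaded: 8.34 V; loaded: 7.42 V

Open-circuit: V = 20.6 × 680/(1000 + 680) = 8.34 V.
With the load, R_g becomes R_g‖R_L = 562.6 Ω, so V = 20.6 × 562.6/1563 = 7.42 V.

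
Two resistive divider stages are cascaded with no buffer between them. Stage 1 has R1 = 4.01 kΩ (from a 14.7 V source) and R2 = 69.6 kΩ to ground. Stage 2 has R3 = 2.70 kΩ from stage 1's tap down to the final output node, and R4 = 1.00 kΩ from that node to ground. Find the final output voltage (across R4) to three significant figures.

Stage 2 presents R3+R4 = 3.700 kΩ as a load on stage 1's tap.
Stage 1's lower leg becomes R2‖(R3+R4) = 3.513 kΩ, so V_mid = 14.7 × 3.513/7.523 = 6.865 V.
Stage 2 is itself unloaded: V_out = V_mid × R4/(R3+R4) = 6.865 × 1.00/3.700 = 1.86 V.

V_out ≈ 1.86 V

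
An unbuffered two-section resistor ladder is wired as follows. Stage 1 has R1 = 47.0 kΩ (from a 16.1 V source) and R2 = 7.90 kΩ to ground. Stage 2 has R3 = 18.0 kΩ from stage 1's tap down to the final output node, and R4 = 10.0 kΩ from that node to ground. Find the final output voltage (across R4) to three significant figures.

Stage 2 presents R3+R4 = 28.00 kΩ as a load on stage 1's tap.
Stage 1's lower leg becomes R2‖(R3+R4) = 6.162 kΩ, so V_mid = 16.1 × 6.162/53.16 = 1.866 V.
Stage 2 is itself unloaded: V_out = V_mid × R4/(R3+R4) = 1.866 × 10.0/28.00 = 0.666 V.

V_out ≈ 0.666 V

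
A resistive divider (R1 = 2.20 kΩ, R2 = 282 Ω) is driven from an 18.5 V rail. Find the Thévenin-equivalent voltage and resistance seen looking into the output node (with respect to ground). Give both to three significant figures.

V_th = 2.10 V, R_th = 250 Ω

V_th is the open-circuit tap voltage: 18.5 × 282/(2200 + 282) = 2.10 V.
With the supply zeroed, R1 and R2 appear in parallel from the tap: R_th = R1‖R2 = (2200 × 282)/2482 = 250 Ω.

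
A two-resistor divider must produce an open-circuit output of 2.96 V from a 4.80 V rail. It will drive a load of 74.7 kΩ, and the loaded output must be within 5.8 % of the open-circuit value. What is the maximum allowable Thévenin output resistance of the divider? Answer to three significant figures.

Loading drop = R_th/(R_th + R_L) ≤ 0.0580, so R_th ≤ R_L · ε/(1−ε) = 74.7 kΩ × 0.0580/0.9420 = 4.60 kΩ.
(Any R1, R2 with R2/(R1+R2) = 0.617 and R1‖R2 ≤ 4.60 kΩ will meet the spec.)

R_th ≤ 4.60 kΩ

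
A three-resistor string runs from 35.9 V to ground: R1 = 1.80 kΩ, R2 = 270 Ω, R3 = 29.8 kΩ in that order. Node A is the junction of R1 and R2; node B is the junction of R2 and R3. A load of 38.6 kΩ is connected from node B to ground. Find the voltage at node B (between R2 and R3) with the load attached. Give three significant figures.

At node B, R3 is in parallel with the load: R3‖R_L = 16820 Ω.
Below node A the resistance is R2 + (R3‖R_L) = 17090 Ω, so V_A = 35.9 × 17090/18890 = 32.48 V.
Then V_B = V_A × (R3‖R_L)/(R2 + R3‖R_L) = 32.48 × 16820/17090 = 32.0 V.

V ≈ 32.0 V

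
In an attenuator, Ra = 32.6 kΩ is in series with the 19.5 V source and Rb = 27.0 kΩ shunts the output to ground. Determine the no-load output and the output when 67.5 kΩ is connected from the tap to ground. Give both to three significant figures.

Unloaded: 8.83 V; loaded: 7.25 V

Open-circuit: V = 19.5 × 27.0/(32.6 + 27.0) = 8.83 V.
With the load, Rb becomes Rb‖R_L = 19.29 kΩ, so V = 19.5 × 19.29/51.89 = 7.25 V.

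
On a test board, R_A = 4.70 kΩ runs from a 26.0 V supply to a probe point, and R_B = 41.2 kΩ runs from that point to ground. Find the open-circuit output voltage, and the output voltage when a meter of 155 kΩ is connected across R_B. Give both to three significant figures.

Unloaded: 23.3 V; loaded: 22.7 V

Open-circuit: V = 26.0 × 41.2/(4.70 + 41.2) = 23.3 V.
With the load, R_B becomes R_B‖R_L = 32.55 kΩ, so V = 26.0 × 32.55/37.25 = 22.7 V.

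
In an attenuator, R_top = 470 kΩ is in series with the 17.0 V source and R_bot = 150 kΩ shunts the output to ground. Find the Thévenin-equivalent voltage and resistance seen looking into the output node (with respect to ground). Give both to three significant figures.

V_th = 4.11 V, R_th = 114 kΩ

V_th is the open-circuit tap voltage: 17.0 × 150/(470 + 150) = 4.11 V.
With the supply zeroed, R_top and R_bot appear in parallel from the tap: R_th = R_top‖R_bot = (470 × 150)/620.0 = 114 kΩ.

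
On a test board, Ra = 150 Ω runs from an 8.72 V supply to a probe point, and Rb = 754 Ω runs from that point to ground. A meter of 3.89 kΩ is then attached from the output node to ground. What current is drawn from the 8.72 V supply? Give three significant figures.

I ≈ 11.2 mA

Rb‖R_L = 631.6 Ω, so the source sees Ra + Rb‖R_L = 781.6 Ω.
I = 8.72 V / 781.6 Ω = 11.2 mA.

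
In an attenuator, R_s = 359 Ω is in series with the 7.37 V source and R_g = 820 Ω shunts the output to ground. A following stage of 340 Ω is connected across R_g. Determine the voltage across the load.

V_out ≈ 2.96 V

The load sits in parallel with R_g: R_g‖R_L = (820 × 340) / (820 + 340) = 240.3 Ω.
V_out = 7.37 × 240.3 / (359 + 240.3) = 7.37 × 240.3/599.3 = 2.96 V.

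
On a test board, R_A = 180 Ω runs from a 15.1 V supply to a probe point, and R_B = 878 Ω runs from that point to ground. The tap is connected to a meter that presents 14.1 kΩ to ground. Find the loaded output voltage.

V_out ≈ 12.4 V

The load sits in parallel with R_B: R_B‖R_L = (878 × 14100) / (878 + 14100) = 826.5 Ω.
V_out = 15.1 × 826.5 / (180 + 826.5) = 15.1 × 826.5/1007 = 12.4 V.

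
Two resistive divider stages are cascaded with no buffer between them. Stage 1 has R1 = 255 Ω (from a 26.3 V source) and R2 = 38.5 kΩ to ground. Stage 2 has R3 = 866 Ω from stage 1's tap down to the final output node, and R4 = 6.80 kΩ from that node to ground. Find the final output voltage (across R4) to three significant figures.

Stage 2 presents R3+R4 = 7666 Ω as a load on stage 1's tap.
Stage 1's lower leg becomes R2‖(R3+R4) = 6393 Ω, so V_mid = 26.3 × 6393/6648 = 25.29 V.
Stage 2 is itself unloaded: V_out = V_mid × R4/(R3+R4) = 25.29 × 6800/7666 = 22.4 V.

V_out ≈ 22.4 V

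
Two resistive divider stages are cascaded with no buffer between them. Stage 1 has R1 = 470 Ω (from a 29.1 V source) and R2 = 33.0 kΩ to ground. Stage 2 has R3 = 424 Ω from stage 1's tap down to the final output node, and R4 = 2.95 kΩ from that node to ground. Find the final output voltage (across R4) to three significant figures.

Stage 2 presents R3+R4 = 3374 Ω as a load on stage 1's tap.
Stage 1's lower leg becomes R2‖(R3+R4) = 3061 Ω, so V_mid = 29.1 × 3061/3531 = 25.23 V.
Stage 2 is itself unloaded: V_out = V_mid × R4/(R3+R4) = 25.23 × 2950/3374 = 22.1 V.

V_out ≈ 22.1 V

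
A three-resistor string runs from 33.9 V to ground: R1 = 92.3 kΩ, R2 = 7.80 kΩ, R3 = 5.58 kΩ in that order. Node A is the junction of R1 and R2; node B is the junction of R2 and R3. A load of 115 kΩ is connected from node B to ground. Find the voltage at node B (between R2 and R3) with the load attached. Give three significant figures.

V ≈ 1.71 V

At node B, R3 is in parallel with the load: R3‖R_L = 5.322 kΩ.
Below node A the resistance is R2 + (R3‖R_L) = 13.12 kΩ, so V_A = 33.9 × 13.12/105.4 = 4.220 V.
Then V_B = V_A × (R3‖R_L)/(R2 + R3‖R_L) = 4.220 × 5.322/13.12 = 1.71 V.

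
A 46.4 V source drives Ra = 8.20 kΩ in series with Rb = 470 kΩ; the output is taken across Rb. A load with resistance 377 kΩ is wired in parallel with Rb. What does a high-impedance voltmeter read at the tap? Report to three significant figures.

V_out ≈ 44.6 V

The load sits in parallel with Rb: Rb‖R_L = (470 × 377) / (470 + 377) = 209.2 kΩ.
V_out = 46.4 × 209.2 / (8.20 + 209.2) = 46.4 × 209.2/217.4 = 44.6 V.
(Unloaded it would have been 45.6 V.)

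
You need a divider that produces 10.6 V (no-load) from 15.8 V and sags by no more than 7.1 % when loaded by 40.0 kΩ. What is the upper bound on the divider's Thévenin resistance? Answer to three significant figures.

Loading drop = R_th/(R_th + R_L) ≤ 0.0710, so R_th ≤ R_L · ε/(1−ε) = 40.0 kΩ × 0.0710/0.9290 = 3.06 kΩ.
(Any R1, R2 with R2/(R1+R2) = 0.671 and R1‖R2 ≤ 3.06 kΩ will meet the spec.)

R_th ≤ 3.06 kΩ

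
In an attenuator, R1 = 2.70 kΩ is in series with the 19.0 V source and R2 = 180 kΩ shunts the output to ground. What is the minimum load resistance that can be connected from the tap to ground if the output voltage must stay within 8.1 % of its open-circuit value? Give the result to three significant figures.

R_L(min) ≈ 30.2 kΩ

Output resistance R_th = R1‖R2 = (2.70 × 180)/182.7 = 2.660 kΩ.
The fractional drop is R_th/(R_th + R_L); requiring this ≤ 0.0810 gives R_L ≥ R_th(1/0.0810 − 1) = 2.660 × 11.35 = 30.2 kΩ.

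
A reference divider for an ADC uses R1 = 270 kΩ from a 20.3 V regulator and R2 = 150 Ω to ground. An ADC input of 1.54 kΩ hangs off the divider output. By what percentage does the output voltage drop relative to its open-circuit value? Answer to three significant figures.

8.87 %

Unloaded V = 20.3 × 150/270200 = 0.011272 V.
Loaded: R2‖R_L = 136.7 Ω, giving V = 20.3 × 136.7/270100 = 0.010272 V.
Drop = (0.011272 − 0.010272) / 0.011272 = 8.87 %.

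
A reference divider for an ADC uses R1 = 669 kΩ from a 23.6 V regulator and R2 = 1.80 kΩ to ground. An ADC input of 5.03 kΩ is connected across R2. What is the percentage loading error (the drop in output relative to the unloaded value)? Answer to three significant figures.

The divider's output (Thévenin) resistance is R1‖R2 = 1.795 kΩ.
Fractional drop under load = R_th/(R_th + R_L) = 1.795 / (1.795 + 5.03) = 0.2630.
So the output falls by 26.3 %.

26.3 %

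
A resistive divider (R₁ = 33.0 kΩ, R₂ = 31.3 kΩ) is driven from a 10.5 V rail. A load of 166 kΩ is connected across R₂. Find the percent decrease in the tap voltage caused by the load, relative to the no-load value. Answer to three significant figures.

8.82 %

The divider's output (Thévenin) resistance is R₁‖R₂ = 16.06 kΩ.
Fractional drop under load = R_th/(R_th + R_L) = 16.06 / (16.06 + 166) = 0.08823.
So the output falls by 8.82 %.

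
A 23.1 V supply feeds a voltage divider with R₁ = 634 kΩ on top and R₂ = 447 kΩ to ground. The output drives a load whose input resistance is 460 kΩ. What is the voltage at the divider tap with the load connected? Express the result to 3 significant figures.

V_out ≈ 6.08 V

The load sits in parallel with R₂: R₂‖R_L = (447 × 460) / (447 + 460) = 226.7 kΩ.
V_out = 23.1 × 226.7 / (634 + 226.7) = 23.1 × 226.7/860.7 = 6.08 V.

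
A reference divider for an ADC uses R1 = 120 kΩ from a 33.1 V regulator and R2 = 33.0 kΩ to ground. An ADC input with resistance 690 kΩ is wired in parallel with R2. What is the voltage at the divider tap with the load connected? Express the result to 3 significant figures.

The load sits in parallel with R2: R2‖R_L = (33.0 × 690) / (33.0 + 690) = 31.49 kΩ.
V_out = 33.1 × 31.49 / (120 + 31.49) = 33.1 × 31.49/151.5 = 6.88 V.
(Unloaded it would have been 7.14 V.)

V_out ≈ 6.88 V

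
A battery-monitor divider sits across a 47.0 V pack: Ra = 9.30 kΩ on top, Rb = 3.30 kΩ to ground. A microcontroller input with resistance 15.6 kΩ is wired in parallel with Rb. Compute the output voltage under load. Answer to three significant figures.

The load sits in parallel with Rb: Rb‖R_L = (3.30 × 15.6) / (3.30 + 15.6) = 2.724 kΩ.
V_out = 47.0 × 2.724 / (9.30 + 2.724) = 47.0 × 2.724/12.02 = 10.6 V.

V_out ≈ 10.6 V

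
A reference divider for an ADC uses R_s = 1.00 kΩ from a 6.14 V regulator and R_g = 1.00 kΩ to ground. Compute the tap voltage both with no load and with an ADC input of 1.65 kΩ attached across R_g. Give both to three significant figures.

Unloaded: 3.07 V; loaded: 2.36 V

Open-circuit: V = 6.14 × 1.00/(1.00 + 1.00) = 3.07 V.
With the load, R_g becomes R_g‖R_L = 0.6226 kΩ, so V = 6.14 × 0.6226/1.623 = 2.36 V.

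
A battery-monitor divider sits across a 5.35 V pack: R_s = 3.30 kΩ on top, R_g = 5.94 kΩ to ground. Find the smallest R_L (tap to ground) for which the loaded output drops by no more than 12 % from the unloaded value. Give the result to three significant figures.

Output resistance R_th = R_s‖R_g = (3.30 × 5.94)/9.240 = 2.121 kΩ.
The fractional drop is R_th/(R_th + R_L); requiring this ≤ 0.120 gives R_L ≥ R_th(1/0.120 − 1) = 2.121 × 7.333 = 15.6 kΩ.

R_L(min) ≈ 15.6 kΩ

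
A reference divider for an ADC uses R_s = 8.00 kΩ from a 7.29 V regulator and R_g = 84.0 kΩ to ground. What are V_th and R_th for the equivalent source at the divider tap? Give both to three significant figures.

V_th is the open-circuit tap voltage: 7.29 × 84.0/(8.00 + 84.0) = 6.66 V.
With the supply zeroed, R_s and R_g appear in parallel from the tap: R_th = R_s‖R_g = (8.00 × 84.0)/92.00 = 7.30 kΩ.

V_th = 6.66 V, R_th = 7.30 kΩ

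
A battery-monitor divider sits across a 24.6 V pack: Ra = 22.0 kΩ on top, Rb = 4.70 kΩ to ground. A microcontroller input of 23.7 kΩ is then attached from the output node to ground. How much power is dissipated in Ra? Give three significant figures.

Total resistance from the source is Ra + (Rb‖R_L) = 25.92 kΩ, so I = 24.6/25.92 kΩ = 0.9490 mA.
P = I²·Ra = (0.9490 mA)² × 22.0 kΩ = 19.8 mW.

P ≈ 19.8 mW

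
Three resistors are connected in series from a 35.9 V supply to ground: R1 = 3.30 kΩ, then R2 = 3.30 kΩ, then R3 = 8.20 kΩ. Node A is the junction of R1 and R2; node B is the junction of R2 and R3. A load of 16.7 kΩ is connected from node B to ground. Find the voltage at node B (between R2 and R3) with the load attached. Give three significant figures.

V ≈ 16.3 V

At node B, R3 is in parallel with the load: R3‖R_L = 5.500 kΩ.
Below node A the resistance is R2 + (R3‖R_L) = 8.800 kΩ, so V_A = 35.9 × 8.800/12.10 = 26.11 V.
Then V_B = V_A × (R3‖R_L)/(R2 + R3‖R_L) = 26.11 × 5.500/8.800 = 16.3 V.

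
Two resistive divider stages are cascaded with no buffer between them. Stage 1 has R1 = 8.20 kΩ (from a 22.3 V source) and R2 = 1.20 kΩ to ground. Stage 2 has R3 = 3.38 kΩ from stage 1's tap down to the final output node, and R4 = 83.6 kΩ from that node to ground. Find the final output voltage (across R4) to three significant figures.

V_out ≈ 2.70 V

Stage 2 presents R3+R4 = 86.98 kΩ as a load on stage 1's tap.
Stage 1's lower leg becomes R2‖(R3+R4) = 1.184 kΩ, so V_mid = 22.3 × 1.184/9.384 = 2.813 V.
Stage 2 is itself unloaded: V_out = V_mid × R4/(R3+R4) = 2.813 × 83.6/86.98 = 2.70 V.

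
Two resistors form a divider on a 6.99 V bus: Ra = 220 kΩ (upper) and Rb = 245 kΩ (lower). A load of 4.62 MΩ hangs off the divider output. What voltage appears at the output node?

V_out ≈ 3.59 V

The load sits in parallel with Rb: Rb‖R_L = (245 × 4620) / (245 + 4620) = 232.7 kΩ.
V_out = 6.99 × 232.7 / (220 + 232.7) = 6.99 × 232.7/452.7 = 3.59 V.
(Unloaded it would have been 3.68 V.)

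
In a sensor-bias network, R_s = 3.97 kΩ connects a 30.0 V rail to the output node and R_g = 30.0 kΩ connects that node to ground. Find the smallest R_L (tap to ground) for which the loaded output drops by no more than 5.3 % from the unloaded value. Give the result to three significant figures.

Output resistance R_th = R_s‖R_g = (3.97 × 30.0)/33.97 = 3.506 kΩ.
The fractional drop is R_th/(R_th + R_L); requiring this ≤ 0.0530 gives R_L ≥ R_th(1/0.0530 − 1) = 3.506 × 17.87 = 62.6 kΩ.

R_L(min) ≈ 62.6 kΩ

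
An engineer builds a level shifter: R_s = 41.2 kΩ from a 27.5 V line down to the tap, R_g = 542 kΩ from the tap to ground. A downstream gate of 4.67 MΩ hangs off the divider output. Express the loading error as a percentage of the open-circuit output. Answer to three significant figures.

0.813 %

The divider's output (Thévenin) resistance is R_s‖R_g = 38.29 kΩ.
Fractional drop under load = R_th/(R_th + R_L) = 38.29 / (38.29 + 4670) = 0.008132.
So the output falls by 0.813 %.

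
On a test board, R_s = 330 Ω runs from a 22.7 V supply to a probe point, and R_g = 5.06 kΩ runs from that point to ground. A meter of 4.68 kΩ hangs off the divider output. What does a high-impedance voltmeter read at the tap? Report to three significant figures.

The load sits in parallel with R_g: R_g‖R_L = (5060 × 4680) / (5060 + 4680) = 2431 Ω.
V_out = 22.7 × 2431 / (330 + 2431) = 22.7 × 2431/2761 = 20.0 V.

V_out ≈ 20.0 V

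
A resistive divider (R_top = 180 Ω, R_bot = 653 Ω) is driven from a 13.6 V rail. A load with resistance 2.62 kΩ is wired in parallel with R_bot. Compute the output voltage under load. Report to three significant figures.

The load sits in parallel with R_bot: R_bot‖R_L = (653 × 2620) / (653 + 2620) = 522.7 Ω.
V_out = 13.6 × 522.7 / (180 + 522.7) = 13.6 × 522.7/702.7 = 10.1 V.
(Unloaded it would have been 10.7 V.)

V_out ≈ 10.1 V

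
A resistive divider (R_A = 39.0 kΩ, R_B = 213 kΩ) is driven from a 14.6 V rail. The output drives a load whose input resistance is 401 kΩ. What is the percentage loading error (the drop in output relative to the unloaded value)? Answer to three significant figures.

7.60 %

The divider's output (Thévenin) resistance is R_A‖R_B = 32.96 kΩ.
Fractional drop under load = R_th/(R_th + R_L) = 32.96 / (32.96 + 401) = 0.07596.
So the output falls by 7.60 %.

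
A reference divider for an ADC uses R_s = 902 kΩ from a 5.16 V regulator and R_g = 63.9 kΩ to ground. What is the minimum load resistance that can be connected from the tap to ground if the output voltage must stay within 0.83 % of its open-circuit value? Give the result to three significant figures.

Output resistance R_th = R_s‖R_g = (902 × 63.9)/965.9 = 59.67 kΩ.
The fractional drop is R_th/(R_th + R_L); requiring this ≤ 0.00830 gives R_L ≥ R_th(1/0.00830 − 1) = 59.67 × 119.5 = 7.13 MΩ.

R_L(min) ≈ 7.13 MΩ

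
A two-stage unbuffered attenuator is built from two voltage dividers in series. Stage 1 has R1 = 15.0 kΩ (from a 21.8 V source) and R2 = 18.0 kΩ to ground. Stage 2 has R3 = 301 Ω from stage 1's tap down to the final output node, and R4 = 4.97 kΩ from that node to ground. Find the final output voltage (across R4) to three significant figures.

V_out ≈ 4.39 V

Stage 2 presents R3+R4 = 5271 Ω as a load on stage 1's tap.
Stage 1's lower leg becomes R2‖(R3+R4) = 4077 Ω, so V_mid = 21.8 × 4077/19080 = 4.659 V.
Stage 2 is itself unloaded: V_out = V_mid × R4/(R3+R4) = 4.659 × 4970/5271 = 4.39 V.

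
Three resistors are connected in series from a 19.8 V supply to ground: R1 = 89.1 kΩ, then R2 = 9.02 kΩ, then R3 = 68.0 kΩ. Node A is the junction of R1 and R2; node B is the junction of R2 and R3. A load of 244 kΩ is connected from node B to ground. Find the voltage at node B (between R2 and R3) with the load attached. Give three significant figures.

At node B, R3 is in parallel with the load: R3‖R_L = 53.18 kΩ.
Below node A the resistance is R2 + (R3‖R_L) = 62.20 kΩ, so V_A = 19.8 × 62.20/151.3 = 8.140 V.
Then V_B = V_A × (R3‖R_L)/(R2 + R3‖R_L) = 8.140 × 53.18/62.20 = 6.96 V.

V ≈ 6.96 V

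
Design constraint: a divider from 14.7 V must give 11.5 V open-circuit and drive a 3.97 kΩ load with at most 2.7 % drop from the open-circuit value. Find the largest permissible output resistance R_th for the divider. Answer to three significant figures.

Loading drop = R_th/(R_th + R_L) ≤ 0.0270, so R_th ≤ R_L · ε/(1−ε) = 3.97 kΩ × 0.0270/0.9730 = 110 Ω.
(Any R1, R2 with R2/(R1+R2) = 0.782 and R1‖R2 ≤ 110 Ω will meet the spec.)

R_th ≤ 110 Ω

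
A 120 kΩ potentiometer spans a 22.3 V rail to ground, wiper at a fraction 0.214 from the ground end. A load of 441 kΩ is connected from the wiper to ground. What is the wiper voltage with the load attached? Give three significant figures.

The wiper splits the pot into (1−α)R = 94.32 kΩ above and αR = 25.68 kΩ below.
Lower section ‖ load = 24.27 kΩ.
V_wiper = 22.3 × 24.27/(94.32 + 24.27) = 4.56 V.

V ≈ 4.56 V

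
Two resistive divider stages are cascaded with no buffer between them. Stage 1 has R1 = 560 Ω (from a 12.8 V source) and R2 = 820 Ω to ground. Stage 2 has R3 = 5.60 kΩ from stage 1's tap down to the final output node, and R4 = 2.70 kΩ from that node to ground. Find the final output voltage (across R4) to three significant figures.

Stage 2 presents R3+R4 = 8300 Ω as a load on stage 1's tap.
Stage 1's lower leg becomes R2‖(R3+R4) = 746.3 Ω, so V_mid = 12.8 × 746.3/1306 = 7.313 V.
Stage 2 is itself unloaded: V_out = V_mid × R4/(R3+R4) = 7.313 × 2700/8300 = 2.38 V.

V_out ≈ 2.38 V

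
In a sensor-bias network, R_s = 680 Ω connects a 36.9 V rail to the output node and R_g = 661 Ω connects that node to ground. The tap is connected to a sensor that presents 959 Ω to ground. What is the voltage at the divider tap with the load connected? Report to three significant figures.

V_out ≈ 13.5 V

The load sits in parallel with R_g: R_g‖R_L = (661 × 959) / (661 + 959) = 391.3 Ω.
V_out = 36.9 × 391.3 / (680 + 391.3) = 36.9 × 391.3/1071 = 13.5 V.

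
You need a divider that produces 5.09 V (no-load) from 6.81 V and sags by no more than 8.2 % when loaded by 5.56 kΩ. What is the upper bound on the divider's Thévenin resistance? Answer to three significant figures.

R_th ≤ 497 Ω

Loading drop = R_th/(R_th + R_L) ≤ 0.0820, so R_th ≤ R_L · ε/(1−ε) = 5.56 kΩ × 0.0820/0.9180 = 497 Ω.
(Any R1, R2 with R2/(R1+R2) = 0.747 and R1‖R2 ≤ 497 Ω will meet the spec.)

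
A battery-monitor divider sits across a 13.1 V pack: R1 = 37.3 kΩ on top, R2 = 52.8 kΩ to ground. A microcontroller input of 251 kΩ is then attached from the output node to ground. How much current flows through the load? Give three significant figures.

R2‖R_L = 43.62 kΩ; V_out = 13.1 × 43.62/80.92 = 7.062 V.
I_L = V_out / R_L = 7.062 / 251 kΩ = 0.0281 mA.

I_L ≈ 0.0281 mA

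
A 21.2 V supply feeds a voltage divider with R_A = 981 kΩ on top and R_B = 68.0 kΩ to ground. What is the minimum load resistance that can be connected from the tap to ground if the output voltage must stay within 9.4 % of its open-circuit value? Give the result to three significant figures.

Output resistance R_th = R_A‖R_B = (981 × 68.0)/1049 = 63.59 kΩ.
The fractional drop is R_th/(R_th + R_L); requiring this ≤ 0.0940 gives R_L ≥ R_th(1/0.0940 − 1) = 63.59 × 9.638 = 613 kΩ.

R_L(min) ≈ 613 kΩ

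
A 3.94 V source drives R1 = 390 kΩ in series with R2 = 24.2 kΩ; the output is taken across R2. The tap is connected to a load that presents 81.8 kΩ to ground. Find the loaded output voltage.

The load sits in parallel with R2: R2‖R_L = (24.2 × 81.8) / (24.2 + 81.8) = 18.68 kΩ.
V_out = 3.94 × 18.68 / (390 + 18.68) = 3.94 × 18.68/408.7 = 0.180 V.

V_out ≈ 0.180 V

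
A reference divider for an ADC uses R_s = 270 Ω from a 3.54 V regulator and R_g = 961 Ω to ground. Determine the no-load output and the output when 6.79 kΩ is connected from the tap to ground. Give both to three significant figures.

Unloaded: 2.76 V; loaded: 2.68 V

Open-circuit: V = 3.54 × 961/(270 + 961) = 2.76 V.
With the load, R_g becomes R_g‖R_L = 841.9 Ω, so V = 3.54 × 841.9/1112 = 2.68 V.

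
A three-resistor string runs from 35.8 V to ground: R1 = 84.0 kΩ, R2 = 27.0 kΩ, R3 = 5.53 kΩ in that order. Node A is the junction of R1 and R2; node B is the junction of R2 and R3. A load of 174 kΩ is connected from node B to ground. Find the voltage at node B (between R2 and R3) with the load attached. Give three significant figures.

V ≈ 1.65 V

At node B, R3 is in parallel with the load: R3‖R_L = 5.360 kΩ.
Below node A the resistance is R2 + (R3‖R_L) = 32.36 kΩ, so V_A = 35.8 × 32.36/116.4 = 9.956 V.
Then V_B = V_A × (R3‖R_L)/(R2 + R3‖R_L) = 9.956 × 5.360/32.36 = 1.65 V.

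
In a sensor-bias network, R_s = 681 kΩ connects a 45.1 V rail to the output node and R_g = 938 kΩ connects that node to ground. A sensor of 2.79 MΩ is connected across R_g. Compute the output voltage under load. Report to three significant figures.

V_out ≈ 22.9 V

The load sits in parallel with R_g: R_g‖R_L = (938 × 2790) / (938 + 2790) = 702.0 kΩ.
V_out = 45.1 × 702.0 / (681 + 702.0) = 45.1 × 702.0/1383 = 22.9 V.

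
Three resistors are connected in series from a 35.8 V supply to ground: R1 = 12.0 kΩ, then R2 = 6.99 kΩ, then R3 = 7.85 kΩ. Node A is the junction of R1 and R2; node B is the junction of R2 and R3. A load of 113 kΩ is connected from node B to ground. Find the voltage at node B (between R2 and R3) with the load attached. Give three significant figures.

V ≈ 9.98 V

At node B, R3 is in parallel with the load: R3‖R_L = 7.340 kΩ.
Below node A the resistance is R2 + (R3‖R_L) = 14.33 kΩ, so V_A = 35.8 × 14.33/26.33 = 19.48 V.
Then V_B = V_A × (R3‖R_L)/(R2 + R3‖R_L) = 19.48 × 7.340/14.33 = 9.98 V.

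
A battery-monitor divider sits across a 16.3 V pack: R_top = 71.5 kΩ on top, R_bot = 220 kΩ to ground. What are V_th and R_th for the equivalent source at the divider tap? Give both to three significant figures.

V_th is the open-circuit tap voltage: 16.3 × 220/(71.5 + 220) = 12.3 V.
With the supply zeroed, R_top and R_bot appear in parallel from the tap: R_th = R_top‖R_bot = (71.5 × 220)/291.5 = 54.0 kΩ.

V_th = 12.3 V, R_th = 54.0 kΩ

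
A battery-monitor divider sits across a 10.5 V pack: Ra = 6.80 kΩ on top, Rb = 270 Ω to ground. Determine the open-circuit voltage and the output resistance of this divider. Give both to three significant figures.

V_th is the open-circuit tap voltage: 10.5 × 270/(6800 + 270) = 0.401 V.
With the supply zeroed, Ra and Rb appear in parallel from the tap: R_th = Ra‖Rb = (6800 × 270)/7070 = 260 Ω.

V_th = 0.401 V, R_th = 260 Ω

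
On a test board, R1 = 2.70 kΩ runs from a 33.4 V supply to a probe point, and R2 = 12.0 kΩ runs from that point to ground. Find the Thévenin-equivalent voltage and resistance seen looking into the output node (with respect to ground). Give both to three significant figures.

V_th is the open-circuit tap voltage: 33.4 × 12.0/(2.70 + 12.0) = 27.3 V.
With the supply zeroed, R1 and R2 appear in parallel from the tap: R_th = R1‖R2 = (2.70 × 12.0)/14.70 = 2.20 kΩ.

V_th = 27.3 V, R_th = 2.20 kΩ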